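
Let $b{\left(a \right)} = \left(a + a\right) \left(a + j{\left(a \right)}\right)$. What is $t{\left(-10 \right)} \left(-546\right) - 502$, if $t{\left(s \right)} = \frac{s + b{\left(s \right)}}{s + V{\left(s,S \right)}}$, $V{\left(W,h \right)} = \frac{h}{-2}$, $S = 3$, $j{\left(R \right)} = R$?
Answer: $\frac{414334}{23} \approx 18015.0$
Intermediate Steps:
$V{\left(W,h \right)} = - \frac{h}{2}$ ($V{\left(W,h \right)} = h \left(- \frac{1}{2}\right) = - \frac{h}{2}$)
$b{\left(a \right)} = 4 a^{2}$ ($b{\left(a \right)} = \left(a + a\right) \left(a + a\right) = 2 a 2 a = 4 a^{2}$)
$t{\left(s \right)} = \frac{s + 4 s^{2}}{- \frac{3}{2} + s}$ ($t{\left(s \right)} = \frac{s + 4 s^{2}}{s - \frac{3}{2}} = \frac{s + 4 s^{2}}{- \frac{3}{2} + s}$)
$t{\left(-10 \right)} \left(-546\right) - 502 = 2 \left(-10\right) \frac{1}{-3 + 2 \left(-10\right)} \left(1 + 4 \left(-10\right)\right) \left(-546\right) - 502 = 2 \left(-10\right) \frac{1}{-3 - 20} \left(1 - 40\right) \left(-546\right) - 502 = 2 \left(-10\right) \frac{1}{-23} \left(-39\right) \left(-546\right) - 502 = 2 \left(-10\right) \left(- \frac{1}{23}\right) \left(-39\right) \left(-546\right) - 502 = \left(- \frac{780}{23}\right) \left(-546\right) - 502 = \frac{425880}{23} - 502 = \frac{414334}{23}$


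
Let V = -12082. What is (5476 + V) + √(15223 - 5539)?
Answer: -6606 + 6*√269 ≈ -6507.6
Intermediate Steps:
(5476 + V) + √(15223 - 5539) = (5476 - 12082) + √(15223 - 5539) = -6606 + √9684 = -6606 + 6*√269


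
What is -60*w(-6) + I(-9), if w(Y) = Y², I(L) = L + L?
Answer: -2178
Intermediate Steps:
I(L) = 2*L
-60*w(-6) + I(-9) = -60*(-6)² + 2*(-9) = -60*36 - 18 = -2160 - 18 = -2178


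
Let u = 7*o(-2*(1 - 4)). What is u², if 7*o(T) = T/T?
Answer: 1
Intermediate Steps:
o(T) = ⅐ (o(T) = (T/T)/7 = (⅐)*1 = ⅐)
u = 1 (u = 7*(⅐) = 1)
u² = 1² = 1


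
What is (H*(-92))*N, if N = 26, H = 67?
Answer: -160264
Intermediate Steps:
(H*(-92))*N = (67*(-92))*26 = -6164*26 = -160264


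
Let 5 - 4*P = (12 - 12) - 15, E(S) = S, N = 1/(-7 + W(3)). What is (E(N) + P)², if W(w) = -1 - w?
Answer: 2916/121 ≈ 24.099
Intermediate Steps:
N = -1/11 (N = 1/(-7 + (-1 - 1*3)) = 1/(-7 + (-1 - 3)) = 1/(-7 - 4) = 1/(-11) = -1/11 ≈ -0.090909)
P = 5 (P = 5/4 - ((12 - 12) - 15)/4 = 5/4 - (0 - 15)/4 = 5/4 - ¼*(-15) = 5/4 + 15/4 = 5)
(E(N) + P)² = (-1/11 + 5)² = (54/11)² = 2916/121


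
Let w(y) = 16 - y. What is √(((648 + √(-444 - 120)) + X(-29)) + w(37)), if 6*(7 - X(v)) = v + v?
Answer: √(5793 + 18*I*√141)/3 ≈ 25.375 + 0.46796*I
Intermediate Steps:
X(v) = 7 - v/3 (X(v) = 7 - (v + v)/6 = 7 - v/3)
√(((648 + √(-444 - 120)) + X(-29)) + w(37)) = √(((648 + √(-444 - 120)) + (7 - ⅓*(-29))) + (16 - 1*37)) = √(((648 + √(-564)) + (7 + 29/3)) + (16 - 37)) = √(((648 + 2*I*√141) + 50/3) - 21) = √((1994/3 + 2*I*√141) - 21) = √(1931/3 + 2*I*√141)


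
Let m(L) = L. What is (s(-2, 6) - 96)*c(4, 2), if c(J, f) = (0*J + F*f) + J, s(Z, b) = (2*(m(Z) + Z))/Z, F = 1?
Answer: -552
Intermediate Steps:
s(Z, b) = 4 (s(Z, b) = (2*(Z + Z))/Z = (2*(2*Z))/Z = (4*Z)/Z = 4)
c(J, f) = J + f (c(J, f) = (0*J + 1*f) + J = (0 + f) + J = f + J = J + f)
(s(-2, 6) - 96)*c(4, 2) = (4 - 96)*(4 + 2) = -92*6 = -552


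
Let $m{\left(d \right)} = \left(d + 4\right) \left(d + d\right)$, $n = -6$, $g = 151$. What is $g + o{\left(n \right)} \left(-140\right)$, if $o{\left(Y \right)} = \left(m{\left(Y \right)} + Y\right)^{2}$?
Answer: $-45209$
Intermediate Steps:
$m{\left(d \right)} = 2 d \left(4 + d\right)$ ($m{\left(d \right)} = \left(4 + d\right) 2 d = 2 d \left(4 + d\right)$)
$o{\left(Y \right)} = \left(Y + 2 Y \left(4 + Y\right)\right)^{2}$ ($o{\left(Y \right)} = \left(2 Y \left(4 + Y\right) + Y\right)^{2} = \left(Y + 2 Y \left(4 + Y\right)\right)^{2}$)
$g + o{\left(n \right)} \left(-140\right) = 151 + \left(-6\right)^{2} \left(9 + 2 \left(-6\right)\right)^{2} \left(-140\right) = 151 + 36 \left(9 - 12\right)^{2} \left(-140\right) = 151 + 36 \left(-3\right)^{2} \left(-140\right) = 151 + 36 \cdot 9 \left(-140\right) = 151 + 324 \left(-140\right) = 151 - 45360 = -45209$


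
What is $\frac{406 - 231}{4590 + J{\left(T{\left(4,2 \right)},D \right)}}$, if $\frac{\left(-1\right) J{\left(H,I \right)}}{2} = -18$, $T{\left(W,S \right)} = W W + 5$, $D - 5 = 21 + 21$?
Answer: $\frac{175}{4626} \approx 0.03783$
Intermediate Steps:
$D = 47$ ($D = 5 + \left(21 + 21\right) = 5 + 42 = 47$)
$T{\left(W,S \right)} = 5 + W^{2}$ ($T{\left(W,S \right)} = W^{2} + 5 = 5 + W^{2}$)
$J{\left(H,I \right)} = 36$ ($J{\left(H,I \right)} = \left(-2\right) \left(-18\right) = 36$)
$\frac{406 - 231}{4590 + J{\left(T{\left(4,2 \right)},D \right)}} = \frac{406 - 231}{4590 + 36} = \frac{175}{4626}$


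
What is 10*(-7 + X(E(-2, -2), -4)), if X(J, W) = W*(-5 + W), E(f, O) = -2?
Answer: 290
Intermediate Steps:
10*(-7 + X(E(-2, -2), -4)) = 10*(-7 - 4*(-5 - 4)) = 10*(-7 - 4*(-9)) = 10*(-7 + 36) = 10*29 = 290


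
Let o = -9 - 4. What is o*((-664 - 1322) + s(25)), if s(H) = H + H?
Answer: 25168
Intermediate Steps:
o = -13
s(H) = 2*H
o*((-664 - 1322) + s(25)) = -13*((-664 - 1322) + 2*25) = -13*(-1986 + 50) = -13*(-1936) = 25168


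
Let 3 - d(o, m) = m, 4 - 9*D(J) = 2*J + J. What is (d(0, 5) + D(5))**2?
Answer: 841/81 ≈ 10.383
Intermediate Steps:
D(J) = 4/9 - J/3 (D(J) = 4/9 - (2*J + J)/9 = 4/9 - J/3)
d(o, m) = 3 - m
(d(0, 5) + D(5))**2 = ((3 - 1*5) + (4/9 - 1/3*5))**2 = ((3 - 5) + (4/9 - 5/3))**2 = (-2 - 11/9)**2 = (-29/9)**2 = 841/81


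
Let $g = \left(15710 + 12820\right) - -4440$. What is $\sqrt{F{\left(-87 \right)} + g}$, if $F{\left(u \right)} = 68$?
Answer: $\sqrt{33038} \approx 181.76$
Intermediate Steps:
$g = 32970$ ($g = 28530 + \left(-3652 + 8092\right) = 28530 + 4440 = 32970$)
$\sqrt{F{\left(-87 \right)} + g} = \sqrt{68 + 32970} = \sqrt{33038}$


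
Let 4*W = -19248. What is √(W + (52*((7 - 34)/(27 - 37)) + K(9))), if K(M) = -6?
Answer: 2*I*√29235/5 ≈ 68.393*I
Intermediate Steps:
W = -4812 (W = (¼)*(-19248) = -4812)
√(W + (52*((7 - 34)/(27 - 37)) + K(9))) = √(-4812 + (52*((7 - 34)/(27 - 37)) - 6)) = √(-4812 + (52*(-27/(-10)) - 6)) = √(-4812 + (52*(-27*(-⅒)) - 6)) = √(-4812 + (52*(27/10) - 6)) = √(-4812 + (702/5 - 6)) = √(-4812 + 672/5) = √(-23388/5) = 2*I*√29235/5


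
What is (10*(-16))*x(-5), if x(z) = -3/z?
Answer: -96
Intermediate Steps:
(10*(-16))*x(-5) = (10*(-16))*(-3/(-5)) = -(-480)*(-1)/5 = -160*⅗ = -96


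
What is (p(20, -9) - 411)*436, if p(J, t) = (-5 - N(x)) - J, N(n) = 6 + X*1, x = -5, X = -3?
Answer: -191404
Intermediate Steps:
N(n) = 3 (N(n) = 6 - 3*1 = 6 - 3 = 3)
p(J, t) = -8 - J (p(J, t) = (-5 - 1*3) - J = (-5 - 3) - J = -8 - J)
(p(20, -9) - 411)*436 = ((-8 - 1*20) - 411)*436 = ((-8 - 20) - 411)*436 = (-28 - 411)*436 = -439*436 = -191404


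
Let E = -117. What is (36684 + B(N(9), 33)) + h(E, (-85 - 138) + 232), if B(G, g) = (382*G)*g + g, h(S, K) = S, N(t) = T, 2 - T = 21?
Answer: -202914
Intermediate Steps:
T = -19 (T = 2 - 1*21 = 2 - 21 = -19)
N(t) = -19
B(G, g) = g + 382*G*g (B(G, g) = 382*G*g + g = g + 382*G*g)
(36684 + B(N(9), 33)) + h(E, (-85 - 138) + 232) = (36684 + 33*(1 + 382*(-19))) - 117 = (36684 + 33*(1 - 7258)) - 117 = (36684 + 33*(-7257)) - 117 = (36684 - 239481) - 117 = -202797 - 117 = -202914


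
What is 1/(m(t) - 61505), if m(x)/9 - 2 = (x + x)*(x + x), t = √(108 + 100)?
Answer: -1/53999 ≈ -1.8519e-5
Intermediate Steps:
t = 4*√13 (t = √208 = 4*√13 ≈ 14.422)
m(x) = 18 + 36*x² (m(x) = 18 + 9*((x + x)*(x + x)) = 18 + 9*((2*x)*(2*x)) = 18 + 9*(4*x²) = 18 + 36*x²)
1/(m(t) - 61505) = 1/((18 + 36*(4*√13)²) - 61505) = 1/((18 + 36*208) - 61505) = 1/((18 + 7488) - 61505) = 1/(7506 - 61505) = 1/(-53999) = -1/53999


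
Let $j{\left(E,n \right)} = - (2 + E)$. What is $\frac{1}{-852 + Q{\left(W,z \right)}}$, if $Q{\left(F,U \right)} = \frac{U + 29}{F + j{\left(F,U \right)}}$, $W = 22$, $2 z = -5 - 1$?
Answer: $- \frac{1}{865} \approx -0.0011561$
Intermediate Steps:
$z = -3$ ($z = \frac{-5 - 1}{2} = \frac{1}{2} \left(-6\right) = -3$)
$j{\left(E,n \right)} = -2 - E$
$Q{\left(F,U \right)} = - \frac{29}{2} - \frac{U}{2}$ ($Q{\left(F,U \right)} = \frac{U + 29}{F - \left(2 + F\right)} = \frac{29 + U}{-2} = \left(29 + U\right) \left(- \frac{1}{2}\right) = - \frac{29}{2} - \frac{U}{2}$)
$\frac{1}{-852 + Q{\left(W,z \right)}} = \frac{1}{-852 - 13} = \frac{1}{-865} = - \frac{1}{865}$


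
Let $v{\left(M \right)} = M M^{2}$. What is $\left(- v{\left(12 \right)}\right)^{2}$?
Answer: $2985984$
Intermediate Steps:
$v{\left(M \right)} = M^{3}$
$\left(- v{\left(12 \right)}\right)^{2} = \left(- 12^{3}\right)^{2} = \left(\left(-1\right) 1728\right)^{2} = \left(-1728\right)^{2} = 2985984$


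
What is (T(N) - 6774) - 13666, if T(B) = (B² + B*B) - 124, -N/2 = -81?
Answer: 31924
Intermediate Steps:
N = 162 (N = -2*(-81) = 162)
T(B) = -124 + 2*B² (T(B) = (B² + B²) - 124 = 2*B² - 124 = -124 + 2*B²)
(T(N) - 6774) - 13666 = ((-124 + 2*162²) - 6774) - 13666 = ((-124 + 2*26244) - 6774) - 13666 = ((-124 + 52488) - 6774) - 13666 = (52364 - 6774) - 13666 = 45590 - 13666 = 31924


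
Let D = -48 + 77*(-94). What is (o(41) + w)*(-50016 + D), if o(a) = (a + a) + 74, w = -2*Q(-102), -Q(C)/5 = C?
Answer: 49508928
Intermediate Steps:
Q(C) = -5*C
D = -7286 (D = -48 - 7238 = -7286)
w = -1020 (w = -(-10)*(-102) = -2*510 = -1020)
o(a) = 74 + 2*a (o(a) = 2*a + 74 = 74 + 2*a)
(o(41) + w)*(-50016 + D) = ((74 + 2*41) - 1020)*(-50016 - 7286) = ((74 + 82) - 1020)*(-57302) = (156 - 1020)*(-57302) = -864*(-57302) = 49508928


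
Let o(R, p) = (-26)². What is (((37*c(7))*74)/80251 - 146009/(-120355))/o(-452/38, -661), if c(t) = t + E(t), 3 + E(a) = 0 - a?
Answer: 10728772289/6529219754980 ≈ 0.0016432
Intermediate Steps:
E(a) = -3 - a (E(a) = -3 + (0 - a) = -3 - a)
o(R, p) = 676
c(t) = -3 (c(t) = t + (-3 - t) = -3)
(((37*c(7))*74)/80251 - 146009/(-120355))/o(-452/38, -661) = (((37*(-3))*74)/80251 - 146009/(-120355))/676 = (-111*74*(1/80251) - 146009*(-1/120355))*(1/676) = (-8214*1/80251 + 146009/120355)*(1/676) = (-8214/80251 + 146009/120355)*(1/676) = (10728772289/9658609105)*(1/676) = 10728772289/6529219754980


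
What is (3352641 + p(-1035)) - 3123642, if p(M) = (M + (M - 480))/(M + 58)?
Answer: 223734573/977 ≈ 2.2900e+5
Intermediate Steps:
p(M) = (-480 + 2*M)/(58 + M) (p(M) = (M + (-480 + M))/(58 + M) = (-480 + 2*M)/(58 + M))
(3352641 + p(-1035)) - 3123642 = (3352641 + 2*(-240 - 1035)/(58 - 1035)) - 3123642 = (3352641 + 2*(-1275)/(-977)) - 3123642 = (3352641 + 2*(-1/977)*(-1275)) - 3123642 = (3352641 + 2550/977) - 3123642 = 3275532807/977 - 3123642 = 223734573/977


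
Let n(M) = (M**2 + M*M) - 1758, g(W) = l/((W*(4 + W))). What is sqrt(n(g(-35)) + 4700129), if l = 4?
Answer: sqrt(5531039800507)/1085 ≈ 2167.6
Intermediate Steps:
g(W) = 4/(W*(4 + W)) (g(W) = 4/((W*(4 + W))) = 4*(1/(W*(4 + W))) = 4/(W*(4 + W)))
n(M) = -1758 + 2*M**2 (n(M) = (M**2 + M**2) - 1758 = 2*M**2 - 1758 = -1758 + 2*M**2)
sqrt(n(g(-35)) + 4700129) = sqrt((-1758 + 2*(4/(-35*(4 - 35)))**2) + 4700129) = sqrt((-1758 + 2*(4*(-1/35)/(-31))**2) + 4700129) = sqrt((-1758 + 2*(4*(-1/35)*(-1/31))**2) + 4700129) = sqrt((-1758 + 2*(4/1085)**2) + 4700129) = sqrt((-1758 + 2*(16/1177225)) + 4700129) = sqrt((-1758 + 32/1177225) + 4700129) = sqrt(-2069561518/1177225 + 4700129) = sqrt(5531039800507/1177225) = sqrt(5531039800507)/1085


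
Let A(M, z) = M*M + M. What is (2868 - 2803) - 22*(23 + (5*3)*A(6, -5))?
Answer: -14301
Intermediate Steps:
A(M, z) = M + M² (A(M, z) = M² + M = M + M²)
(2868 - 2803) - 22*(23 + (5*3)*A(6, -5)) = (2868 - 2803) - 22*(23 + (5*3)*(6*(1 + 6))) = 65 - 22*(23 + 15*(6*7)) = 65 - 22*(23 + 15*42) = 65 - 22*(23 + 630) = 65 - 22*653 = 65 - 14366 = -14301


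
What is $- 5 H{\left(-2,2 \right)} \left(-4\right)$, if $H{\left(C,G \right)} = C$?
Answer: $-40$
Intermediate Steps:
$- 5 H{\left(-2,2 \right)} \left(-4\right) = \left(-5\right) \left(-2\right) \left(-4\right) = 10 \left(-4\right) = -40$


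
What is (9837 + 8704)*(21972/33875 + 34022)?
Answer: 21368821813102/33875 ≈ 6.3081e+8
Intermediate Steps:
(9837 + 8704)*(21972/33875 + 34022) = 18541*(21972*(1/33875) + 34022) = 18541*(21972/33875 + 34022) = 18541*(1152517222/33875) = 21368821813102/33875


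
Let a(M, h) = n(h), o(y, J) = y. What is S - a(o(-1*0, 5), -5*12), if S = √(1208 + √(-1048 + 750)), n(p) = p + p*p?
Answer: -3540 + √(1208 + I*√298) ≈ -3505.2 + 0.24833*I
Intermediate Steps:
n(p) = p + p²
a(M, h) = h*(1 + h)
S = √(1208 + I*√298) (S = √(1208 + √(-298)) = √(1208 + I*√298) ≈ 34.757 + 0.2483*I)
S - a(o(-1*0, 5), -5*12) = √(1208 + I*√298) - (-5*12)*(1 - 5*12) = √(1208 + I*√298) - (-60)*(1 - 60) = √(1208 + I*√298) - (-60)*(-59) = √(1208 + I*√298) - 1*3540 = √(1208 + I*√298) - 3540 = -3540 + √(1208 + I*√298)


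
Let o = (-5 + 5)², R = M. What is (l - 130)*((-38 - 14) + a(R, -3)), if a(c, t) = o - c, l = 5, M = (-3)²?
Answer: 7625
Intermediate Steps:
M = 9
R = 9
o = 0 (o = 0² = 0)
a(c, t) = -c (a(c, t) = 0 - c = -c)
(l - 130)*((-38 - 14) + a(R, -3)) = (5 - 130)*((-38 - 14) - 1*9) = -125*(-52 - 9) = -125*(-61) = 7625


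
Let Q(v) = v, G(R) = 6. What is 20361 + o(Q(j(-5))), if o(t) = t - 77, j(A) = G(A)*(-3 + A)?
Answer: 20236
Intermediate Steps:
j(A) = -18 + 6*A (j(A) = 6*(-3 + A) = -18 + 6*A)
o(t) = -77 + t
20361 + o(Q(j(-5))) = 20361 + (-77 + (-18 + 6*(-5))) = 20361 + (-77 + (-18 - 30)) = 20361 + (-77 - 48) = 20361 - 125 = 20236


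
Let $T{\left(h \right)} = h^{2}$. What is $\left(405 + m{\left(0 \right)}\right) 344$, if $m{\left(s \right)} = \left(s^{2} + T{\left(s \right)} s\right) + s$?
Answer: $139320$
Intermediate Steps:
$m{\left(s \right)} = s + s^{2} + s^{3}$ ($m{\left(s \right)} = \left(s^{2} + s^{2} s\right) + s = \left(s^{2} + s^{3}\right) + s = s + s^{2} + s^{3}$)
$\left(405 + m{\left(0 \right)}\right) 344 = \left(405 + 0 \left(1 + 0 + 0^{2}\right)\right) 344 = \left(405 + 0 \left(1 + 0 + 0\right)\right) 344 = \left(405 + 0 \cdot 1\right) 344 = \left(405 + 0\right) 344 = 405 \cdot 344 = 139320$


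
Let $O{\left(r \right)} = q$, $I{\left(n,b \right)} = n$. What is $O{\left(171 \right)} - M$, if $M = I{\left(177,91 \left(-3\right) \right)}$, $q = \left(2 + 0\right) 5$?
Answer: $-167$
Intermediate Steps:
$q = 10$ ($q = 2 \cdot 5 = 10$)
$O{\left(r \right)} = 10$
$M = 177$
$O{\left(171 \right)} - M = 10 - 177 = -167$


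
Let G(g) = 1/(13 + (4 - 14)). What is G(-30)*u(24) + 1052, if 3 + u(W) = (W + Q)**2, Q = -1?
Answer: 3682/3 ≈ 1227.3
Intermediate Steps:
G(g) = 1/3 (G(g) = 1/(13 - 10) = 1/3)
u(W) = -3 + (-1 + W)**2 (u(W) = -3 + (W - 1)**2 = -3 + (-1 + W)**2)
G(-30)*u(24) + 1052 = (-3 + (-1 + 24)**2)/3 + 1052 = (-3 + 23**2)/3 + 1052 = (-3 + 529)/3 + 1052 = (1/3)*526 + 1052 = 526/3 + 1052 = 3682/3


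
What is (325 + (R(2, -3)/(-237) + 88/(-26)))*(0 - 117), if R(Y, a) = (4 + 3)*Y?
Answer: -2972145/79 ≈ -37622.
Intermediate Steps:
R(Y, a) = 7*Y
(325 + (R(2, -3)/(-237) + 88/(-26)))*(0 - 117) = (325 + ((7*2)/(-237) + 88/(-26)))*(0 - 117) = (325 + (14*(-1/237) + 88*(-1/26)))*(-117) = (325 + (-14/237 - 44/13))*(-117) = (325 - 10610/3081)*(-117) = (990715/3081)*(-117) = -2972145/79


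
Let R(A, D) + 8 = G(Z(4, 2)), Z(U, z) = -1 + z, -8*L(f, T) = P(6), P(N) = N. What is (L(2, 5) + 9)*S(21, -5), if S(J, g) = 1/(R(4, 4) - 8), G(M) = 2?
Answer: -33/56 ≈ -0.58929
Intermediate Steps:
L(f, T) = -¾ (L(f, T) = -⅛*6 = -¾)
R(A, D) = -6 (R(A, D) = -8 + 2 = -6)
S(J, g) = -1/14 (S(J, g) = 1/(-6 - 8) = 1/(-14) = -1/14)
(L(2, 5) + 9)*S(21, -5) = (-¾ + 9)*(-1/14) = (33/4)*(-1/14) = -33/56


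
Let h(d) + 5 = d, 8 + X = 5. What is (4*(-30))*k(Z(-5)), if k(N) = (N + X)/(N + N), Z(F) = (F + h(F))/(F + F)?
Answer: 60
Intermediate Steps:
X = -3 (X = -8 + 5 = -3)
h(d) = -5 + d
Z(F) = (-5 + 2*F)/(2*F) (Z(F) = (F + (-5 + F))/(F + F) = (-5 + 2*F)/((2*F)) = (-5 + 2*F)*(1/(2*F)) = (-5 + 2*F)/(2*F))
k(N) = (-3 + N)/(2*N) (k(N) = (N - 3)/(N + N) = (-3 + N)/((2*N)) = (-3 + N)*(1/(2*N)) = (-3 + N)/(2*N))
(4*(-30))*k(Z(-5)) = (4*(-30))*((-3 + (-5/2 - 5)/(-5))/(2*(((-5/2 - 5)/(-5))))) = -60*(-3 - ⅕*(-15/2))/((-⅕*(-15/2))) = -60*(-3 + 3/2)/3/2 = -60*2*(-3)/(3*2) = -120*(-½) = 60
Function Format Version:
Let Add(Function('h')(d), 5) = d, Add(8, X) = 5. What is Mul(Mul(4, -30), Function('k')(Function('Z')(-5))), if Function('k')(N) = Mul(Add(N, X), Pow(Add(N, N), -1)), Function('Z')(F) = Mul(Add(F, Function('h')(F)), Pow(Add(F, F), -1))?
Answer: 60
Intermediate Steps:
X = -3 (X = Add(-8, 5) = -3)
Function('h')(d) = Add(-5, d)
Function('Z')(F) = Mul(Rational(1, 2), Pow(F, -1), Add(-5, Mul(2, F))) (Function('Z')(F) = Mul(Add(F, Add(-5, F)), Pow(Add(F, F), -1)) = Mul(Add(-5, Mul(2, F)), Pow(Mul(2, F), -1)) = Mul(Add(-5, Mul(2, F)), Mul(Rational(1, 2), Pow(F, -1))) = Mul(Rational(1, 2), Pow(F, -1), Add(-5, Mul(2, F))))
Function('k')(N) = Mul(Rational(1, 2), Pow(N, -1), Add(-3, N)) (Function('k')(N) = Mul(Add(N, -3), Pow(Add(N, N), -1)) = Mul(Add(-3, N), Pow(Mul(2, N), -1)) = Mul(Add(-3, N), Mul(Rational(1, 2), Pow(N, -1))) = Mul(Rational(1, 2), Pow(N, -1), Add(-3, N)))
Mul(Mul(4, -30), Function('k')(Function('Z')(-5))) = Mul(Mul(4, -30), Mul(Rational(1, 2), Pow(Mul(Pow(-5, -1), Add(Rational(-5, 2), -5)), -1), Add(-3, Mul(Pow(-5, -1), Add(Rational(-5, 2), -5))))) = Mul(-120, Mul(Rational(1, 2), Pow(Mul(Rational(-1, 5), Rational(-15, 2)), -1), Add(-3, Mul(Rational(-1, 5), Rational(-15, 2))))) = Mul(-120, Mul(Rational(1, 2), Pow(Rational(3, 2), -1), Add(-3, Rational(3, 2)))) = Mul(-120, Mul(Rational(1, 2), Rational(2, 3), Rational(-3, 2))) = Mul(-120, Rational(-1, 2)) = 60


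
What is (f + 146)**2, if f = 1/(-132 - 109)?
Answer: 1237984225/58081 ≈ 21315.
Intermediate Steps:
f = -1/241 (f = 1/(-241) = -1/241 ≈ -0.0041494)
(f + 146)**2 = (-1/241 + 146)**2 = (35185/241)**2 = 1237984225/58081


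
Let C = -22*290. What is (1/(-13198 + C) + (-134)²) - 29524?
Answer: -226478305/19578 ≈ -11568.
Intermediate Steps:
C = -6380
(1/(-13198 + C) + (-134)²) - 29524 = (1/(-13198 - 6380) + (-134)²) - 29524 = (1/(-19578) + 17956) - 29524 = (-1/19578 + 17956) - 29524 = 351542567/19578 - 29524 = -226478305/19578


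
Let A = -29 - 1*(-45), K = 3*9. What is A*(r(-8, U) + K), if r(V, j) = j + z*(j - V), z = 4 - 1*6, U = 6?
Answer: 80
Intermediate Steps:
z = -2 (z = 4 - 6 = -2)
K = 27
r(V, j) = -j + 2*V (r(V, j) = j - 2*(j - V) = j + (-2*j + 2*V) = -j + 2*V)
A = 16 (A = -29 + 45 = 16)
A*(r(-8, U) + K) = 16*((-1*6 + 2*(-8)) + 27) = 16*((-6 - 16) + 27) = 16*(-22 + 27) = 16*5 = 80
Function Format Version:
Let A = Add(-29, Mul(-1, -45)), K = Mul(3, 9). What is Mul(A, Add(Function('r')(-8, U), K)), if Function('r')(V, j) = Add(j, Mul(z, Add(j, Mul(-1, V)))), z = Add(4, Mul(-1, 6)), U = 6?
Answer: 80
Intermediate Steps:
z = -2 (z = Add(4, -6) = -2)
K = 27
Function('r')(V, j) = Add(Mul(-1, j), Mul(2, V)) (Function('r')(V, j) = Add(j, Mul(-2, Add(j, Mul(-1, V)))) = Add(j, Add(Mul(-2, j), Mul(2, V))) = Add(Mul(-1, j), Mul(2, V)))
A = 16 (A = Add(-29, 45) = 16)
Mul(A, Add(Function('r')(-8, U), K)) = Mul(16, Add(Add(Mul(-1, 6), Mul(2, -8)), 27)) = Mul(16, Add(Add(-6, -16), 27)) = Mul(16, Add(-22, 27)) = Mul(16, 5) = 80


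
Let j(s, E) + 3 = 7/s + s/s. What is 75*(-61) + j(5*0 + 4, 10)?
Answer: -18301/4 ≈ -4575.3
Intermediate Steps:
j(s, E) = -2 + 7/s (j(s, E) = -3 + (7/s + s/s) = -3 + (7/s + 1) = -3 + (1 + 7/s) = -2 + 7/s)
75*(-61) + j(5*0 + 4, 10) = 75*(-61) + (-2 + 7/(5*0 + 4)) = -4575 + (-2 + 7/(0 + 4)) = -4575 + (-2 + 7/4) = -4575 - 1/4 = -18301/4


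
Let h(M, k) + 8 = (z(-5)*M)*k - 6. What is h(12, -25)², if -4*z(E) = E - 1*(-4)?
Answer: 7921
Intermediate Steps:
z(E) = -1 - E/4 (z(E) = -(E - 1*(-4))/4 = -(E + 4)/4 = -(4 + E)/4 = -1 - E/4)
h(M, k) = -14 + M*k/4 (h(M, k) = -8 + (((-1 - ¼*(-5))*M)*k - 6) = -8 + (((-1 + 5/4)*M)*k - 6) = -8 + ((M/4)*k - 6) = -8 + (M*k/4 - 6) = -8 + (-6 + M*k/4) = -14 + M*k/4)
h(12, -25)² = (-14 + (¼)*12*(-25))² = (-14 - 75)² = (-89)² = 7921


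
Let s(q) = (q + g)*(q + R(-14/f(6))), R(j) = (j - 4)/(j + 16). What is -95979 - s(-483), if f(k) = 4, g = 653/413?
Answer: -678957903/2065 ≈ -3.2879e+5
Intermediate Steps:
g = 653/413 (g = 653*(1/413) = 653/413 ≈ 1.5811)
R(j) = (-4 + j)/(16 + j)
s(q) = (-⅗ + q)*(653/413 + q) (s(q) = (q + 653/413)*(q + (-4 - 14/4)/(16 - 14/4)) = (653/413 + q)*(q + (-4 - 14*¼)/(16 - 14*¼)) = (653/413 + q)*(q + (-4 - 7/2)/(16 - 7/2)) = (653/413 + q)*(q - 15/2/(25/2)) = (653/413 + q)*(q + (2/25)*(-15/2)) = (653/413 + q)*(q - ⅗) = (653/413 + q)*(-⅗ + q) = (-⅗ + q)*(653/413 + q))
-95979 - s(-483) = -95979 - (-1959/2065 + (-483)² + (2026/2065)*(-483)) = -95979 - (-1959/2065 + 233289 - 139794/295) = -95979 - 1*480761268/2065 = -95979 - 480761268/2065 = -678957903/2065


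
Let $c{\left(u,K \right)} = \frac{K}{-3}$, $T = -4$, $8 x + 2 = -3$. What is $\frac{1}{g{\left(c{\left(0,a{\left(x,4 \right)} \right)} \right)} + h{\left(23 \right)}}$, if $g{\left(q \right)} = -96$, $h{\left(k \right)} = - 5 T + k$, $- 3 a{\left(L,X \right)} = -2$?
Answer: $- \frac{1}{53} \approx -0.018868$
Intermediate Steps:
$x = - \frac{5}{8}$ ($x = - \frac{1}{4} + \frac{1}{8} \left(-3\right) = - \frac{1}{4} - \frac{3}{8} = - \frac{5}{8} \approx -0.625$)
$a{\left(L,X \right)} = \frac{2}{3}$ ($a{\left(L,X \right)} = \left(- \frac{1}{3}\right) \left(-2\right) = \frac{2}{3}$)
$h{\left(k \right)} = 20 + k$ ($h{\left(k \right)} = \left(-5\right) \left(-4\right) + k = 20 + k$)
$c{\left(u,K \right)} = - \frac{K}{3}$ ($c{\left(u,K \right)} = K \left(- \frac{1}{3}\right) = - \frac{K}{3}$)
$\frac{1}{g{\left(c{\left(0,a{\left(x,4 \right)} \right)} \right)} + h{\left(23 \right)}} = \frac{1}{-96 + \left(20 + 23\right)} = \frac{1}{-96 + 43} = \frac{1}{-53} = - \frac{1}{53}$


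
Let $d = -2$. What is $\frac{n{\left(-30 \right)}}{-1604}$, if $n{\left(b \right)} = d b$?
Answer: $- \frac{15}{401} \approx -0.037407$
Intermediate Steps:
$n{\left(b \right)} = - 2 b$
$\frac{n{\left(-30 \right)}}{-1604} = \frac{\left(-2\right) \left(-30\right)}{-1604} = 60 \left(- \frac{1}{1604}\right) = - \frac{15}{401}$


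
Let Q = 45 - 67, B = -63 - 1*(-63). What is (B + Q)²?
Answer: 484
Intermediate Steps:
B = 0 (B = -63 + 63 = 0)
Q = -22
(B + Q)² = (0 - 22)² = (-22)² = 484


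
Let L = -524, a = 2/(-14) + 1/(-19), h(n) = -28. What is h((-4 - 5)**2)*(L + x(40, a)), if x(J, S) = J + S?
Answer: 257592/19 ≈ 13557.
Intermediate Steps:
a = -26/133 (a = 2*(-1/14) + 1*(-1/19) = -1/7 - 1/19 = -26/133 ≈ -0.19549)
h((-4 - 5)**2)*(L + x(40, a)) = -28*(-524 + (40 - 26/133)) = -28*(-524 + 5294/133) = -28*(-64398/133) = 257592/19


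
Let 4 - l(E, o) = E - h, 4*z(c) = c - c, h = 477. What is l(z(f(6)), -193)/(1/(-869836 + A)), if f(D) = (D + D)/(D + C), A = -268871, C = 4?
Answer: -547718067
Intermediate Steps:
f(D) = 2*D/(4 + D) (f(D) = (D + D)/(D + 4) = (2*D)/(4 + D) = 2*D/(4 + D))
z(c) = 0 (z(c) = (c - c)/4 = (1/4)*0 = 0)
l(E, o) = 481 - E (l(E, o) = 4 - (E - 1*477) = 4 - (E - 477) = 4 - (-477 + E) = 4 + (477 - E) = 481 - E)
l(z(f(6)), -193)/(1/(-869836 + A)) = (481 - 1*0)/(1/(-869836 - 268871)) = (481 + 0)/(1/(-1138707)) = 481/(-1/1138707) = 481*(-1138707) = -547718067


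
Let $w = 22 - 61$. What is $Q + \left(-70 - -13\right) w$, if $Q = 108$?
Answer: $2331$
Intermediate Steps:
$w = -39$
$Q + \left(-70 - -13\right) w = 108 + \left(-70 - -13\right) \left(-39\right) = 108 + \left(-70 + 13\right) \left(-39\right) = 108 - -2223 = 108 + 2223 = 2331$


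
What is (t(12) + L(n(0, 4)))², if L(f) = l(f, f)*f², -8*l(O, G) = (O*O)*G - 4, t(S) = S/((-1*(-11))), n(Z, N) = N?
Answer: 1710864/121 ≈ 14139.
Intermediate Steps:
t(S) = S/11
l(O, G) = ½ - G*O²/8 (l(O, G) = -((O*O)*G - 4)/8 = -(O²*G - 4)/8 = -(G*O² - 4)/8 = -(-4 + G*O²)/8 = ½ - G*O²/8)
L(f) = f²*(½ - f³/8) (L(f) = (½ - f*f²/8)*f² = (½ - f³/8)*f² = f²*(½ - f³/8))
(t(12) + L(n(0, 4)))² = ((1/11)*12 + (⅛)*4²*(4 - 1*4³))² = (12/11 + (⅛)*16*(4 - 1*64))² = (12/11 + (⅛)*16*(4 - 64))² = (12/11 + (⅛)*16*(-60))² = (12/11 - 120)² = (-1308/11)² = 1710864/121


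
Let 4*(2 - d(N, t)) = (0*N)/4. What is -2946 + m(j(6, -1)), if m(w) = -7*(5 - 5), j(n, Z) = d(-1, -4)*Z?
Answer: -2946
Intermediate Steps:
d(N, t) = 2 (d(N, t) = 2 - 0*N/(4*4) = 2 - 0/4 = 2 - ¼*0 = 2 + 0 = 2)
j(n, Z) = 2*Z
m(w) = 0 (m(w) = -7*0 = 0)
-2946 + m(j(6, -1)) = -2946 + 0 = -2946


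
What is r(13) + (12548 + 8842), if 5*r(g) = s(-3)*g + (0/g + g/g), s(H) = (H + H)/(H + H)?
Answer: 106964/5 ≈ 21393.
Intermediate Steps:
s(H) = 1 (s(H) = (2*H)/((2*H)) = (2*H)*(1/(2*H)) = 1)
r(g) = ⅕ + g/5 (r(g) = (1*g + (0/g + g/g))/5 = (g + (0 + 1))/5 = (g + 1)/5 = (1 + g)/5 = ⅕ + g/5)
r(13) + (12548 + 8842) = (⅕ + (⅕)*13) + (12548 + 8842) = (⅕ + 13/5) + 21390 = 14/5 + 21390 = 106964/5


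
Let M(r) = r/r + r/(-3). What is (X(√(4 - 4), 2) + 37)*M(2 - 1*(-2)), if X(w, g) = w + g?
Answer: -13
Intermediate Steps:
X(w, g) = g + w
M(r) = 1 - r/3 (M(r) = 1 + r*(-⅓) = 1 - r/3)
(X(√(4 - 4), 2) + 37)*M(2 - 1*(-2)) = ((2 + √(4 - 4)) + 37)*(1 - (2 - 1*(-2))/3) = ((2 + √0) + 37)*(1 - (2 + 2)/3) = ((2 + 0) + 37)*(1 - ⅓*4) = (2 + 37)*(1 - 4/3) = 39*(-⅓) = -13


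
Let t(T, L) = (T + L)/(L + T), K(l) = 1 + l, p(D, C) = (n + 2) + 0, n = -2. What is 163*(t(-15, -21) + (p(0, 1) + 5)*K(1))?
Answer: 1793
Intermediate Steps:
p(D, C) = 0 (p(D, C) = (-2 + 2) + 0 = 0 + 0 = 0)
t(T, L) = 1 (t(T, L) = (L + T)/(L + T) = 1)
163*(t(-15, -21) + (p(0, 1) + 5)*K(1)) = 163*(1 + (0 + 5)*(1 + 1)) = 163*(1 + 5*2) = 163*(1 + 10) = 163*11 = 1793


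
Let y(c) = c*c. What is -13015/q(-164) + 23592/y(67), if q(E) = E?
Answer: 62293423/736196 ≈ 84.615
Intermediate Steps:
y(c) = c²
-13015/q(-164) + 23592/y(67) = -13015/(-164) + 23592/(67²) = -13015*(-1/164) + 23592/4489 = 13015/164 + 23592*(1/4489) = 13015/164 + 23592/4489 = 62293423/736196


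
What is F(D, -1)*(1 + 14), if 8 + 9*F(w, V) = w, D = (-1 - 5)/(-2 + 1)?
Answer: -10/3 ≈ -3.3333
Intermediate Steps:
D = 6 (D = -6/(-1) = -6*(-1) = 6)
F(w, V) = -8/9 + w/9
F(D, -1)*(1 + 14) = (-8/9 + (1/9)*6)*(1 + 14) = (-8/9 + 2/3)*15 = -2/9*15 = -10/3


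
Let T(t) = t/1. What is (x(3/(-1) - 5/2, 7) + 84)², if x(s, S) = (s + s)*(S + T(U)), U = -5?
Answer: 3844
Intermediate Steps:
T(t) = t (T(t) = t*1 = t)
x(s, S) = 2*s*(-5 + S) (x(s, S) = (s + s)*(S - 5) = (2*s)*(-5 + S) = 2*s*(-5 + S))
(x(3/(-1) - 5/2, 7) + 84)² = (2*(3/(-1) - 5/2)*(-5 + 7) + 84)² = (2*(3*(-1) - 5*½)*2 + 84)² = (2*(-3 - 5/2)*2 + 84)² = (2*(-11/2)*2 + 84)² = (-22 + 84)² = 62² = 3844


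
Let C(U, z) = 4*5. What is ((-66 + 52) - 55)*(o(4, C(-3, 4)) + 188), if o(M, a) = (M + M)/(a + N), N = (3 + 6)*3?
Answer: -610236/47 ≈ -12984.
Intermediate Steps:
C(U, z) = 20
N = 27 (N = 9*3 = 27)
o(M, a) = 2*M/(27 + a) (o(M, a) = (M + M)/(a + 27) = (2*M)/(27 + a) = 2*M/(27 + a))
((-66 + 52) - 55)*(o(4, C(-3, 4)) + 188) = ((-66 + 52) - 55)*(2*4/(27 + 20) + 188) = (-14 - 55)*(2*4/47 + 188) = -69*(2*4*(1/47) + 188) = -69*(8/47 + 188) = -69*8844/47 = -610236/47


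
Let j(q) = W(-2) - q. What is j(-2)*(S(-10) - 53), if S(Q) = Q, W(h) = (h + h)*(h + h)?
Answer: -1134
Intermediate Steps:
W(h) = 4*h² (W(h) = (2*h)*(2*h) = 4*h²)
j(q) = 16 - q (j(q) = 4*(-2)² - q = 4*4 - q = 16 - q)
j(-2)*(S(-10) - 53) = (16 - 1*(-2))*(-10 - 53) = (16 + 2)*(-63) = 18*(-63) = -1134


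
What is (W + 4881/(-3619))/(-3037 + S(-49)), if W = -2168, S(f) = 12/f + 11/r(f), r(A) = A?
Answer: 54956111/76948212 ≈ 0.71420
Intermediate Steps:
S(f) = 23/f (S(f) = 12/f + 11/f = 23/f)
(W + 4881/(-3619))/(-3037 + S(-49)) = (-2168 + 4881/(-3619))/(-3037 + 23/(-49)) = (-2168 + 4881*(-1/3619))/(-3037 + 23*(-1/49)) = (-2168 - 4881/3619)/(-3037 - 23/49) = -7850873/(3619*(-148836/49)) = -7850873/3619*(-49/148836) = 54956111/76948212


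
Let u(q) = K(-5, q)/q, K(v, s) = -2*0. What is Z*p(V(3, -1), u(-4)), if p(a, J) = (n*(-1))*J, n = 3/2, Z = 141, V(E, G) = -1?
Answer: 0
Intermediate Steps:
n = 3/2 (n = 3*(½) = 3/2 ≈ 1.5000)
K(v, s) = 0
u(q) = 0 (u(q) = 0/q = 0)
p(a, J) = -3*J/2 (p(a, J) = ((3/2)*(-1))*J = -3*J/2)
Z*p(V(3, -1), u(-4)) = 141*(-3/2*0) = 141*0 = 0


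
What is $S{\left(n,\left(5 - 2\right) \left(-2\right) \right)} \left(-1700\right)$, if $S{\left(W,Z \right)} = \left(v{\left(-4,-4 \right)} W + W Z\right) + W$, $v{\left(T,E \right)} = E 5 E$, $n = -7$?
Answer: $892500$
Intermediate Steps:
$v{\left(T,E \right)} = 5 E^{2}$ ($v{\left(T,E \right)} = 5 E E = 5 E^{2}$)
$S{\left(W,Z \right)} = 81 W + W Z$ ($S{\left(W,Z \right)} = \left(5 \left(-4\right)^{2} W + W Z\right) + W = \left(5 \cdot 16 W + W Z\right) + W = \left(80 W + W Z\right) + W = 81 W + W Z$)
$S{\left(n,\left(5 - 2\right) \left(-2\right) \right)} \left(-1700\right) = - 7 \left(81 + \left(5 - 2\right) \left(-2\right)\right) \left(-1700\right) = - 7 \left(81 + 3 \left(-2\right)\right) \left(-1700\right) = - 7 \left(81 - 6\right) \left(-1700\right) = \left(-7\right) 75 \left(-1700\right) = \left(-525\right) \left(-1700\right) = 892500$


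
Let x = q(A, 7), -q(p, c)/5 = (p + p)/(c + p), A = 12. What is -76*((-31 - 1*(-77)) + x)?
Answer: -3016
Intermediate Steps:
q(p, c) = -10*p/(c + p) (q(p, c) = -5*(p + p)/(c + p) = -5*2*p/(c + p) = -10*p/(c + p))
x = -120/19 (x = -10*12/(7 + 12) = -10*12/19 = -10*12*1/19 = -120/19 ≈ -6.3158)
-76*((-31 - 1*(-77)) + x) = -76*((-31 - 1*(-77)) - 120/19) = -76*((-31 + 77) - 120/19) = -76*(46 - 120/19) = -76*754/19 = -3016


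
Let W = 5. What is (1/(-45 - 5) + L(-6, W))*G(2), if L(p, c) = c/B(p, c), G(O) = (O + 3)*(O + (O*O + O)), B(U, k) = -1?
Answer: -1004/5 ≈ -200.80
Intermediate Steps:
G(O) = (3 + O)*(O² + 2*O) (G(O) = (3 + O)*(O + (O² + O)) = (3 + O)*(O + (O + O²)) = (3 + O)*(O² + 2*O))
L(p, c) = -c (L(p, c) = c/(-1) = c*(-1) = -c)
(1/(-45 - 5) + L(-6, W))*G(2) = (1/(-45 - 5) - 1*5)*(2*(6 + 2² + 5*2)) = (1/(-50) - 5)*(2*(6 + 4 + 10)) = (-1/50 - 5)*(2*20) = -251/50*40 = -1004/5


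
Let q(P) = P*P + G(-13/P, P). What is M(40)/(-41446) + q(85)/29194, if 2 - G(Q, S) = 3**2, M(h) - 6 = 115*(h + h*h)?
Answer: -1301751584/302493631 ≈ -4.3034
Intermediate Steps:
M(h) = 6 + 115*h + 115*h**2 (M(h) = 6 + 115*(h + h*h) = 6 + 115*(h + h**2) = 6 + (115*h + 115*h**2) = 6 + 115*h + 115*h**2)
G(Q, S) = -7 (G(Q, S) = 2 - 1*3**2 = 2 - 1*9 = 2 - 9 = -7)
q(P) = -7 + P**2 (q(P) = P*P - 7 = P**2 - 7 = -7 + P**2)
M(40)/(-41446) + q(85)/29194 = (6 + 115*40 + 115*40**2)/(-41446) + (-7 + 85**2)/29194 = (6 + 4600 + 115*1600)*(-1/41446) + (-7 + 7225)*(1/29194) = (6 + 4600 + 184000)*(-1/41446) + 7218*(1/29194) = 188606*(-1/41446) + 3609/14597 = -94303/20723 + 3609/14597 = -1301751584/302493631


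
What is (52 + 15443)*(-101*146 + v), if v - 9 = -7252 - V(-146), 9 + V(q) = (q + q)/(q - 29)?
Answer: -11921208408/35 ≈ -3.4061e+8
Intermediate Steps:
V(q) = -9 + 2*q/(-29 + q) (V(q) = -9 + (q + q)/(q - 29) = -9 + (2*q)/(-29 + q) = -9 + 2*q/(-29 + q))
v = -1266242/175 (v = 9 + (-7252 - (261 - 7*(-146))/(-29 - 146)) = 9 + (-7252 - (261 + 1022)/(-175)) = 9 + (-7252 - (-1)*1283/175) = 9 + (-7252 - 1*(-1283/175)) = 9 + (-7252 + 1283/175) = 9 - 1267817/175 = -1266242/175 ≈ -7235.7)
(52 + 15443)*(-101*146 + v) = (52 + 15443)*(-101*146 - 1266242/175) = 15495*(-14746 - 1266242/175) = 15495*(-3846792/175) = -11921208408/35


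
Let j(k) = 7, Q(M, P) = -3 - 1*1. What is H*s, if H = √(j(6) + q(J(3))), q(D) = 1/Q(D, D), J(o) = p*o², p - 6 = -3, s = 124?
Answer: 186*√3 ≈ 322.16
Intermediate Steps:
Q(M, P) = -4 (Q(M, P) = -3 - 1 = -4)
p = 3 (p = 6 - 3 = 3)
J(o) = 3*o²
q(D) = -¼ (q(D) = 1/(-4) = -¼)
H = 3*√3/2 (H = √(7 - ¼) = √(27/4) = 3*√3/2 ≈ 2.5981)
H*s = (3*√3/2)*124 = 186*√3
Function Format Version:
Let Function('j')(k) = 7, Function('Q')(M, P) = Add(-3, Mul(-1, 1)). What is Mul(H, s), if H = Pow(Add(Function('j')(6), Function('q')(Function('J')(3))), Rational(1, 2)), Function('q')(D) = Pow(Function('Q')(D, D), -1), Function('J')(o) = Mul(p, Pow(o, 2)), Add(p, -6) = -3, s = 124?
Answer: Mul(186, Pow(3, Rational(1, 2))) ≈ 322.16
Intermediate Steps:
Function('Q')(M, P) = -4 (Function('Q')(M, P) = Add(-3, -1) = -4)
p = 3 (p = Add(6, -3) = 3)
Function('J')(o) = Mul(3, Pow(o, 2))
Function('q')(D) = Rational(-1, 4) (Function('q')(D) = Pow(-4, -1) = Rational(-1, 4))
H = Mul(Rational(3, 2), Pow(3, Rational(1, 2))) (H = Pow(Add(7, Rational(-1, 4)), Rational(1, 2)) = Pow(Rational(27, 4), Rational(1, 2)) = Mul(Rational(3, 2), Pow(3, Rational(1, 2))) ≈ 2.5981)
Mul(H, s) = Mul(Mul(Rational(3, 2), Pow(3, Rational(1, 2))), 124) = Mul(186, Pow(3, Rational(1, 2)))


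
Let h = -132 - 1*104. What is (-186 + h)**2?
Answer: 178084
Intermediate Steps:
h = -236 (h = -132 - 104 = -236)
(-186 + h)**2 = (-186 - 236)**2 = (-422)**2 = 178084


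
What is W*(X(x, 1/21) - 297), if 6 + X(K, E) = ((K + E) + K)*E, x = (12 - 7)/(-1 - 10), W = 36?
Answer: -5880208/539 ≈ -10909.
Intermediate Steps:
x = -5/11 (x = 5/(-11) = 5*(-1/11) = -5/11 ≈ -0.45455)
X(K, E) = -6 + E*(E + 2*K) (X(K, E) = -6 + ((K + E) + K)*E = -6 + ((E + K) + K)*E = -6 + (E + 2*K)*E = -6 + E*(E + 2*K))
W*(X(x, 1/21) - 297) = 36*((-6 + (1/21)² + 2*(-5/11)/21) - 297) = 36*((-6 + (1/21)² + 2*(1/21)*(-5/11)) - 297) = 36*((-6 + 1/441 - 10/231) - 297) = 36*(-29305/4851 - 297) = 36*(-1470052/4851) = -5880208/539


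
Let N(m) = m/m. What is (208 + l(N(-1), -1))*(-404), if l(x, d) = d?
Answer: -83628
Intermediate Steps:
N(m) = 1
(208 + l(N(-1), -1))*(-404) = (208 - 1)*(-404) = 207*(-404) = -83628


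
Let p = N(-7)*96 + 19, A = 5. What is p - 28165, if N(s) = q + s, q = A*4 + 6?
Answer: -26322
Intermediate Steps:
q = 26 (q = 5*4 + 6 = 20 + 6 = 26)
N(s) = 26 + s
p = 1843 (p = (26 - 7)*96 + 19 = 19*96 + 19 = 1824 + 19 = 1843)
p - 28165 = 1843 - 28165 = -26322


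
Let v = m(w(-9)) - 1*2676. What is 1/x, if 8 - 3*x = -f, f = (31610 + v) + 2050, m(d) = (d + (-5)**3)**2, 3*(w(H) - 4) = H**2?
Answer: 1/13276 ≈ 7.5324e-5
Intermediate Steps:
w(H) = 4 + H**2/3
m(d) = (-125 + d)**2 (m(d) = (d - 125)**2 = (-125 + d)**2)
v = 6160 (v = (-125 + (4 + (1/3)*(-9)**2))**2 - 1*2676 = (-125 + (4 + (1/3)*81))**2 - 2676 = (-125 + (4 + 27))**2 - 2676 = (-125 + 31)**2 - 2676 = (-94)**2 - 2676 = 8836 - 2676 = 6160)
f = 39820 (f = (31610 + 6160) + 2050 = 37770 + 2050 = 39820)
x = 13276 (x = 8/3 - (-1)*39820/3 = 8/3 - 1/3*(-39820) = 8/3 + 39820/3 = 13276)
1/x = 1/13276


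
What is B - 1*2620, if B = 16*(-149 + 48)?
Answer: -4236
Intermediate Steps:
B = -1616 (B = 16*(-101) = -1616)
B - 1*2620 = -1616 - 1*2620 = -1616 - 2620 = -4236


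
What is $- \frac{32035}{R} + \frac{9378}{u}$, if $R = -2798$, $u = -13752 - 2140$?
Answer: $\frac{60357572}{5558227} \approx 10.859$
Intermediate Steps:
$u = -15892$ ($u = -13752 - 2140 = -15892$)
$- \frac{32035}{R} + \frac{9378}{u} = - \frac{32035}{-2798} + \frac{9378}{-15892} = \left(-32035\right) \left(- \frac{1}{2798}\right) + 9378 \left(- \frac{1}{15892}\right) = \frac{32035}{2798} - \frac{4689}{7946} = \frac{60357572}{5558227}$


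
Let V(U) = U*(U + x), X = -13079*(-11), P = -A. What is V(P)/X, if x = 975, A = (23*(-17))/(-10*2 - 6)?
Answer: -887179/8841404 ≈ -0.10034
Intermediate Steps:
A = 391/26 (A = -391/(-20 - 6) = -391/(-26) = -391*(-1/26) = 391/26 ≈ 15.038)
P = -391/26 (P = -1*391/26 = -391/26 ≈ -15.038)
X = 143869
V(U) = U*(975 + U) (V(U) = U*(U + 975) = U*(975 + U))
V(P)/X = -391*(975 - 391/26)/26/143869 = -391/26*24959/26*(1/143869) = -9758969/676*1/143869 = -887179/8841404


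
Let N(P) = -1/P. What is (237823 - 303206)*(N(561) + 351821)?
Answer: -12904746015140/561 ≈ -2.3003e+10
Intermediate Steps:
(237823 - 303206)*(N(561) + 351821) = (237823 - 303206)*(-1/561 + 351821) = -65383*(-1*1/561 + 351821) = -65383*(-1/561 + 351821) = -65383*197371580/561 = -12904746015140/561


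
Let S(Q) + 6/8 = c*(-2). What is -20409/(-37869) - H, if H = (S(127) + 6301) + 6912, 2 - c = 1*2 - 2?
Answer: -666883747/50492 ≈ -13208.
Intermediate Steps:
c = 2 (c = 2 - (1*2 - 2) = 2 - (2 - 2) = 2 - 1*0 = 2 + 0 = 2)
S(Q) = -19/4 (S(Q) = -¾ + 2*(-2) = -¾ - 4 = -19/4)
H = 52833/4 (H = (-19/4 + 6301) + 6912 = 25185/4 + 6912 = 52833/4 ≈ 13208.)
-20409/(-37869) - H = -20409/(-37869) - 1*52833/4 = -20409*(-1/37869) - 52833/4 = 6803/12623 - 52833/4 = -666883747/50492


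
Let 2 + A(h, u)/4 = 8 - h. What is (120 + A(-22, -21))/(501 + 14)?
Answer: 232/515 ≈ 0.45049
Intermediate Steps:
A(h, u) = 24 - 4*h (A(h, u) = -8 + 4*(8 - h) = -8 + (32 - 4*h) = 24 - 4*h)
(120 + A(-22, -21))/(501 + 14) = (120 + (24 - 4*(-22)))/(501 + 14) = (120 + (24 + 88))/515 = (120 + 112)*(1/515) = 232*(1/515) = 232/515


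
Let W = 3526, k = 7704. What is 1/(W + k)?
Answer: 1/11230 ≈ 8.9047e-5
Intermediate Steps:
1/(W + k) = 1/(3526 + 7704) = 1/11230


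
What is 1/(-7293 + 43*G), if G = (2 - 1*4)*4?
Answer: -1/7637 ≈ -0.00013094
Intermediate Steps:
G = -8 (G = (2 - 4)*4 = -2*4 = -8)
1/(-7293 + 43*G) = 1/(-7293 + 43*(-8)) = 1/(-7293 - 344) = 1/(-7637) = -1/7637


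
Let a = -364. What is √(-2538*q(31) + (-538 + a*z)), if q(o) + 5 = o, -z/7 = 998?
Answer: √2476378 ≈ 1573.7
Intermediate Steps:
z = -6986 (z = -7*998 = -6986)
q(o) = -5 + o
√(-2538*q(31) + (-538 + a*z)) = √(-2538*(-5 + 31) + (-538 - 364*(-6986))) = √(-2538*26 + (-538 + 2542904)) = √(-65988 + 2542366) = √2476378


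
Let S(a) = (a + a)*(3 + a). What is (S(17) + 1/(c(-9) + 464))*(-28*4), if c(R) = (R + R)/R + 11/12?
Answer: -426725824/5603 ≈ -76160.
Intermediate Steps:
c(R) = 35/12 (c(R) = (2*R)/R + 11*(1/12) = 2 + 11/12 = 35/12)
S(a) = 2*a*(3 + a) (S(a) = (2*a)*(3 + a) = 2*a*(3 + a))
(S(17) + 1/(c(-9) + 464))*(-28*4) = (2*17*(3 + 17) + 1/(35/12 + 464))*(-28*4) = (2*17*20 + 1/(5603/12))*(-112) = (680 + 12/5603)*(-112) = (3810052/5603)*(-112) = -426725824/5603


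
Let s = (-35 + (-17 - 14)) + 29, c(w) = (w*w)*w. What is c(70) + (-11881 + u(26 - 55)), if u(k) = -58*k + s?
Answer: 332764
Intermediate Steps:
c(w) = w³ (c(w) = w²*w = w³)
s = -37 (s = (-35 - 31) + 29 = -66 + 29 = -37)
u(k) = -37 - 58*k (u(k) = -58*k - 37 = -37 - 58*k)
c(70) + (-11881 + u(26 - 55)) = 70³ + (-11881 + (-37 - 58*(26 - 55))) = 343000 + (-11881 + (-37 - 58*(-29))) = 343000 + (-11881 + (-37 + 1682)) = 343000 + (-11881 + 1645) = 343000 - 10236 = 332764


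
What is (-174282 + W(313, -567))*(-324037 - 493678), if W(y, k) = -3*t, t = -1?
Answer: 142510552485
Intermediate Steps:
W(y, k) = 3 (W(y, k) = -3*(-1) = 3)
(-174282 + W(313, -567))*(-324037 - 493678) = (-174282 + 3)*(-324037 - 493678) = -174279*(-817715) = 142510552485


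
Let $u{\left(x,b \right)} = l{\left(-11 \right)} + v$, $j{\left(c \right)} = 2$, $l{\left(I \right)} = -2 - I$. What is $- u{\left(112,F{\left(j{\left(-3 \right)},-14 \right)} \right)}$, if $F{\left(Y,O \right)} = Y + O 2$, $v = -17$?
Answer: $8$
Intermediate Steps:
$F{\left(Y,O \right)} = Y + 2 O$
$u{\left(x,b \right)} = -8$ ($u{\left(x,b \right)} = \left(-2 - -11\right) - 17 = \left(-2 + 11\right) - 17 = 9 - 17 = -8$)
$- u{\left(112,F{\left(j{\left(-3 \right)},-14 \right)} \right)} = \left(-1\right) \left(-8\right) = 8$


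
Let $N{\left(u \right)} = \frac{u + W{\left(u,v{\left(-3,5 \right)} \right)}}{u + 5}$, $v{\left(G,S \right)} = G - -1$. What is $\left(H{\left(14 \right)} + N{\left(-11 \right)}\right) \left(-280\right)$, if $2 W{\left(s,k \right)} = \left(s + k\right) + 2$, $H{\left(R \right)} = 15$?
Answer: $-4970$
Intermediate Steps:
$v{\left(G,S \right)} = 1 + G$ ($v{\left(G,S \right)} = G + 1 = 1 + G$)
$W{\left(s,k \right)} = 1 + \frac{k}{2} + \frac{s}{2}$ ($W{\left(s,k \right)} = \frac{\left(s + k\right) + 2}{2} = \frac{\left(k + s\right) + 2}{2} = \frac{2 + k + s}{2} = 1 + \frac{k}{2} + \frac{s}{2}$)
$N{\left(u \right)} = \frac{3 u}{2 \left(5 + u\right)}$ ($N{\left(u \right)} = \frac{u + \left(1 + \frac{1 - 3}{2} + \frac{u}{2}\right)}{u + 5} = \frac{u + \left(1 + \frac{1}{2} \left(-2\right) + \frac{u}{2}\right)}{5 + u} = \frac{u + \left(1 - 1 + \frac{u}{2}\right)}{5 + u} = \frac{u + \frac{u}{2}}{5 + u} = \frac{\frac{3}{2} u}{5 + u} = \frac{3 u}{2 \left(5 + u\right)}$)
$\left(H{\left(14 \right)} + N{\left(-11 \right)}\right) \left(-280\right) = \left(15 + \frac{3}{2} \left(-11\right) \frac{1}{5 - 11}\right) \left(-280\right) = \left(15 + \frac{3}{2} \left(-11\right) \frac{1}{-6}\right) \left(-280\right) = \left(15 + \frac{3}{2} \left(-11\right) \left(- \frac{1}{6}\right)\right) \left(-280\right) = \left(15 + \frac{11}{4}\right) \left(-280\right) = \frac{71}{4} \left(-280\right) = -4970$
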